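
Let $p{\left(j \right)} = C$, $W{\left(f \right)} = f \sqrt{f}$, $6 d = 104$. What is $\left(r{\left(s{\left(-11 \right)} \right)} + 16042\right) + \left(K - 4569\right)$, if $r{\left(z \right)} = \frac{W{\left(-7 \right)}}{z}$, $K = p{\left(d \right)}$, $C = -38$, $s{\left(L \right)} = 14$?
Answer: $11435 - \frac{i \sqrt{7}}{2} \approx 11435.0 - 1.3229 i$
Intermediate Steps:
$d = \frac{52}{3}$ ($d = \frac{1}{6} \cdot 104 = \frac{52}{3} \approx 17.333$)
$W{\left(f \right)} = f^{\frac{3}{2}}$
$p{\left(j \right)} = -38$
$K = -38$
$r{\left(z \right)} = - \frac{7 i \sqrt{7}}{z}$ ($r{\left(z \right)} = \frac{\left(-7\right)^{\frac{3}{2}}}{z} = \frac{\left(-7\right) i \sqrt{7}}{z} = - \frac{7 i \sqrt{7}}{z}$)
$\left(r{\left(s{\left(-11 \right)} \right)} + 16042\right) + \left(K - 4569\right) = \left(- \frac{7 i \sqrt{7}}{14} + 16042\right) - 4607 = \left(\left(-7\right) i \sqrt{7} \cdot \frac{1}{14} + 16042\right) - 4607 = \left(- \frac{i \sqrt{7}}{2} + 16042\right) - 4607 = \left(16042 - \frac{i \sqrt{7}}{2}\right) - 4607 = 11435 - \frac{i \sqrt{7}}{2}$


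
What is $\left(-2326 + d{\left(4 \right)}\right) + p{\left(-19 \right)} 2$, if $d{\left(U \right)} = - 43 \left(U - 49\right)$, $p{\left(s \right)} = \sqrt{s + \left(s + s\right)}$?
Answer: $-391 + 2 i \sqrt{57} \approx -391.0 + 15.1 i$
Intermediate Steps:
$p{\left(s \right)} = \sqrt{3} \sqrt{s}$ ($p{\left(s \right)} = \sqrt{s + 2 s} = \sqrt{3 s} = \sqrt{3} \sqrt{s}$)
$d{\left(U \right)} = 2107 - 43 U$ ($d{\left(U \right)} = - 43 \left(-49 + U\right) = 2107 - 43 U$)
$\left(-2326 + d{\left(4 \right)}\right) + p{\left(-19 \right)} 2 = \left(-2326 + \left(2107 - 172\right)\right) + \sqrt{3} \sqrt{-19} \cdot 2 = \left(-2326 + \left(2107 - 172\right)\right) + \sqrt{3} i \sqrt{19} \cdot 2 = \left(-2326 + 1935\right) + i \sqrt{57} \cdot 2 = -391 + 2 i \sqrt{57}$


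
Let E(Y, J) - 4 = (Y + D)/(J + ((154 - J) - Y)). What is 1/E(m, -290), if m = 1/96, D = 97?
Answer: 14783/68445 ≈ 0.21598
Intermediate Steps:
m = 1/96 ≈ 0.010417
E(Y, J) = 4 + (97 + Y)/(154 - Y) (E(Y, J) = 4 + (Y + 97)/(J + ((154 - J) - Y)) = 4 + (97 + Y)/(J + (154 - J - Y)) = 4 + (97 + Y)/(154 - Y))
1/E(m, -290) = 1/((-713 + 3*(1/96))/(-154 + 1/96)) = 1/((-713 + 1/32)/(-14783/96)) = 1/(-96/14783*(-22815/32)) = 1/(68445/14783) = 14783/68445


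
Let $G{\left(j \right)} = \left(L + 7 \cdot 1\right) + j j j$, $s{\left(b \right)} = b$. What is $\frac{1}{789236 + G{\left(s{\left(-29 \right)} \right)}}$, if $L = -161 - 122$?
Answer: $\frac{1}{764571} \approx 1.3079 \cdot 10^{-6}$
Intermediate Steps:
$L = -283$ ($L = -161 - 122 = -283$)
$G{\left(j \right)} = -276 + j^{3}$ ($G{\left(j \right)} = \left(-283 + 7 \cdot 1\right) + j j j = \left(-283 + 7\right) + j^{2} j = -276 + j^{3}$)
$\frac{1}{789236 + G{\left(s{\left(-29 \right)} \right)}} = \frac{1}{789236 + \left(-276 + \left(-29\right)^{3}\right)} = \frac{1}{789236 - 24665} = \frac{1}{764571}$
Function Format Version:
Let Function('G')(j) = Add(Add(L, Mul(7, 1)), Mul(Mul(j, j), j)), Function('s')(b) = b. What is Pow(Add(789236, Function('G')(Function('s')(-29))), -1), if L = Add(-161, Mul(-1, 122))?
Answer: Rational(1, 764571) ≈ 1.3079e-6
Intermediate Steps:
L = -283 (L = Add(-161, -122) = -283)
Function('G')(j) = Add(-276, Pow(j, 3)) (Function('G')(j) = Add(Add(-283, Mul(7, 1)), Mul(Mul(j, j), j)) = Add(Add(-283, 7), Mul(Pow(j, 2), j)) = Add(-276, Pow(j, 3)))
Pow(Add(789236, Function('G')(Function('s')(-29))), -1) = Pow(Add(789236, Add(-276, Pow(-29, 3))), -1) = Pow(Add(789236, Add(-276, -24389)), -1) = Pow(Add(789236, -24665), -1) = Pow(764571, -1) = Rational(1, 764571)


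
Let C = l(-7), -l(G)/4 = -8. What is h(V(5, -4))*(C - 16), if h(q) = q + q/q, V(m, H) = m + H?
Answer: 32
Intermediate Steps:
V(m, H) = H + m
l(G) = 32 (l(G) = -4*(-8) = 32)
C = 32
h(q) = 1 + q (h(q) = q + 1 = 1 + q)
h(V(5, -4))*(C - 16) = (1 + (-4 + 5))*(32 - 16) = (1 + 1)*16 = 2*16 = 32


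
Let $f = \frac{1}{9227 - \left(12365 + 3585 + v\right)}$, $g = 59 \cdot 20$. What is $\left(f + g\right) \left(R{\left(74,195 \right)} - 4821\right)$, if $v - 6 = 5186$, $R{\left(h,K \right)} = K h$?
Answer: $\frac{135099647691}{11915} \approx 1.1339 \cdot 10^{7}$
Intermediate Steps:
$v = 5192$ ($v = 6 + 5186 = 5192$)
$g = 1180$
$f = - \frac{1}{11915}$ ($f = \frac{1}{9227 - \left(17557 + 3585\right)} = \frac{1}{9227 - 21142} = \frac{1}{-11915} = - \frac{1}{11915} \approx -8.3928 \cdot 10^{-5}$)
$\left(f + g\right) \left(R{\left(74,195 \right)} - 4821\right) = \left(- \frac{1}{11915} + 1180\right) \left(195 \cdot 74 - 4821\right) = \frac{14059699 \left(14430 - 4821\right)}{11915} = \frac{14059699}{11915} \cdot 9609 = \frac{135099647691}{11915}$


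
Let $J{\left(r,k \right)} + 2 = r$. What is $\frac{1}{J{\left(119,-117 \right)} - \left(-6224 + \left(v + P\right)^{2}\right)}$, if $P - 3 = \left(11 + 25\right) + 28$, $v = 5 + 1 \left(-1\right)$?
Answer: $\frac{1}{1300} \approx 0.00076923$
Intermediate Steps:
$J{\left(r,k \right)} = -2 + r$
$v = 4$ ($v = 5 - 1 = 4$)
$P = 67$ ($P = 3 + \left(\left(11 + 25\right) + 28\right) = 3 + \left(36 + 28\right) = 3 + 64 = 67$)
$\frac{1}{J{\left(119,-117 \right)} - \left(-6224 + \left(v + P\right)^{2}\right)} = \frac{1}{\left(-2 + 119\right) + \left(6224 - \left(4 + 67\right)^{2}\right)} = \frac{1}{117 + \left(6224 - 71^{2}\right)} = \frac{1}{117 + \left(6224 - 5041\right)} = \frac{1}{117 + 1183} = \frac{1}{1300}$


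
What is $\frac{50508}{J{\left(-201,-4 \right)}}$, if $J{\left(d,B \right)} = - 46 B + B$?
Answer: $\frac{1403}{5} \approx 280.6$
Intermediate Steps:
$J{\left(d,B \right)} = - 45 B$
$\frac{50508}{J{\left(-201,-4 \right)}} = \frac{50508}{\left(-45\right) \left(-4\right)} = \frac{50508}{180} = 50508 \cdot \frac{1}{180} = \frac{1403}{5}$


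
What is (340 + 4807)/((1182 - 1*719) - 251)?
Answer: 5147/212 ≈ 24.278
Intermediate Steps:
(340 + 4807)/((1182 - 1*719) - 251) = 5147/((1182 - 719) - 251) = 5147/(463 - 251) = 5147/212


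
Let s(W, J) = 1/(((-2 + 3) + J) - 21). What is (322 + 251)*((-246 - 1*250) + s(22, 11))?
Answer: -852815/3 ≈ -2.8427e+5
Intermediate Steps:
s(W, J) = 1/(-20 + J) (s(W, J) = 1/((1 + J) - 21) = 1/(-20 + J))
(322 + 251)*((-246 - 1*250) + s(22, 11)) = (322 + 251)*((-246 - 1*250) + 1/(-20 + 11)) = 573*((-246 - 250) + 1/(-9)) = 573*(-496 - 1/9) = 573*(-4465/9) = -852815/3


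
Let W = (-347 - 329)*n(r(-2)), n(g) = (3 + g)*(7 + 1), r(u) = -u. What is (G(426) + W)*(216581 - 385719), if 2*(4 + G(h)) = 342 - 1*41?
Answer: 4548712803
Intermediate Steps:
G(h) = 293/2 (G(h) = -4 + (342 - 1*41)/2 = -4 + (342 - 41)/2 = -4 + (½)*301 = -4 + 301/2 = 293/2)
n(g) = 24 + 8*g (n(g) = (3 + g)*8 = 24 + 8*g)
W = -27040 (W = (-347 - 329)*(24 + 8*(-1*(-2))) = -676*(24 + 8*2) = -676*(24 + 16) = -676*40 = -27040)
(G(426) + W)*(216581 - 385719) = (293/2 - 27040)*(216581 - 385719) = -53787/2*(-169138) = 4548712803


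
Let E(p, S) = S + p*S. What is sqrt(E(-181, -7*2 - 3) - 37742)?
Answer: I*sqrt(34682) ≈ 186.23*I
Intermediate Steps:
E(p, S) = S + S*p
sqrt(E(-181, -7*2 - 3) - 37742) = sqrt((-7*2 - 3)*(1 - 181) - 37742) = sqrt((-14 - 3)*(-180) - 37742) = sqrt(-17*(-180) - 37742) = sqrt(3060 - 37742) = sqrt(-34682) = I*sqrt(34682)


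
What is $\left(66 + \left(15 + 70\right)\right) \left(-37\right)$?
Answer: $-5587$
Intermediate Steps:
$\left(66 + \left(15 + 70\right)\right) \left(-37\right) = \left(66 + 85\right) \left(-37\right) = 151 \left(-37\right) = -5587$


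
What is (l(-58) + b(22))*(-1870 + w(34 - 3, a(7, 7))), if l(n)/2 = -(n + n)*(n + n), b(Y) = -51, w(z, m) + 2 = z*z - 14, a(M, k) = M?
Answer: 24940775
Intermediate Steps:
w(z, m) = -16 + z² (w(z, m) = -2 + (z*z - 14) = -2 + (z² - 14) = -2 + (-14 + z²) = -16 + z²)
l(n) = -8*n² (l(n) = 2*(-(n + n)*(n + n)) = 2*(-2*n*2*n) = 2*(-4*n²) = -8*n²)
(l(-58) + b(22))*(-1870 + w(34 - 3, a(7, 7))) = (-8*(-58)² - 51)*(-1870 + (-16 + (34 - 3)²)) = (-8*3364 - 51)*(-1870 + (-16 + 31²)) = (-26912 - 51)*(-1870 + (-16 + 961)) = -26963*(-1870 + 945) = -26963*(-925) = 24940775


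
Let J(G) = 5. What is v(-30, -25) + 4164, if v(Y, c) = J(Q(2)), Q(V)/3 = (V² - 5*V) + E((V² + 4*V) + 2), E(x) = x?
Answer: 4169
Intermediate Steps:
Q(V) = 6 - 3*V + 6*V² (Q(V) = 3*((V² - 5*V) + ((V² + 4*V) + 2)) = 3*((V² - 5*V) + (2 + V² + 4*V)) = 3*(2 - V + 2*V²) = 6 - 3*V + 6*V²)
v(Y, c) = 5
v(-30, -25) + 4164 = 5 + 4164 = 4169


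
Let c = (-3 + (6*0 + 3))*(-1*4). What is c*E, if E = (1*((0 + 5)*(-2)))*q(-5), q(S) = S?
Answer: 0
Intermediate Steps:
E = 50 (E = (1*((0 + 5)*(-2)))*(-5) = (1*(5*(-2)))*(-5) = (1*(-10))*(-5) = -10*(-5) = 50)
c = 0 (c = (-3 + (0 + 3))*(-4) = (-3 + 3)*(-4) = 0*(-4) = 0)
c*E = 0*50 = 0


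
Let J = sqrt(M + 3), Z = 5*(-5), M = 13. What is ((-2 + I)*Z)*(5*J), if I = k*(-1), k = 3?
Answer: 2500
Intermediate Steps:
Z = -25
I = -3 (I = 3*(-1) = -3)
J = 4 (J = sqrt(13 + 3) = sqrt(16) = 4)
((-2 + I)*Z)*(5*J) = ((-2 - 3)*(-25))*(5*4) = -5*(-25)*20 = 125*20 = 2500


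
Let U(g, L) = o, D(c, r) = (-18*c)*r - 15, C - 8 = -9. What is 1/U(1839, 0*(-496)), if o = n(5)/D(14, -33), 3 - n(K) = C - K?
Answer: 2767/3 ≈ 922.33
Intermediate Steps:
C = -1 (C = 8 - 9 = -1)
n(K) = 4 + K (n(K) = 3 - (-1 - K) = 3 + (1 + K) = 4 + K)
D(c, r) = -15 - 18*c*r (D(c, r) = -18*c*r - 15 = -15 - 18*c*r)
o = 3/2767 (o = (4 + 5)/(-15 - 18*14*(-33)) = 9/(-15 + 8316) = 9/8301 = 9*(1/8301) = 3/2767 ≈ 0.0010842)
U(g, L) = 3/2767
1/U(1839, 0*(-496)) = 1/(3/2767) = 2767/3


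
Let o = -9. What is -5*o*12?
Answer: 540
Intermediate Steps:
-5*o*12 = -5*(-9)*12 = 45*12 = 540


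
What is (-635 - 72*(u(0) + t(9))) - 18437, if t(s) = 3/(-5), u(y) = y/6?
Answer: -95144/5 ≈ -19029.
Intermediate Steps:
u(y) = y/6 (u(y) = y*(⅙) = y/6)
t(s) = -⅗ (t(s) = 3*(-⅕) = -⅗)
(-635 - 72*(u(0) + t(9))) - 18437 = (-635 - 72*((⅙)*0 - ⅗)) - 18437 = (-635 - 72*(0 - ⅗)) - 18437 = (-635 - 72*(-⅗)) - 18437 = (-635 + 216/5) - 18437 = -2959/5 - 18437 = -95144/5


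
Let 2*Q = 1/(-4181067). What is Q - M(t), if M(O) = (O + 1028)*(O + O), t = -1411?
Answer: -9038011842685/8362134 ≈ -1.0808e+6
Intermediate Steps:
Q = -1/8362134 (Q = (½)/(-4181067) = (½)*(-1/4181067) = -1/8362134 ≈ -1.1959e-7)
M(O) = 2*O*(1028 + O) (M(O) = (1028 + O)*(2*O) = 2*O*(1028 + O))
Q - M(t) = -1/8362134 - 2*(-1411)*(1028 - 1411) = -1/8362134 - 2*(-1411)*(-383) = -1/8362134 - 1*1080826 = -1/8362134 - 1080826 = -9038011842685/8362134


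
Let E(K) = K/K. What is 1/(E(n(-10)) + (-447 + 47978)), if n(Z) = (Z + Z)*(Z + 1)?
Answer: 1/47532 ≈ 2.1038e-5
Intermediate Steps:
n(Z) = 2*Z*(1 + Z) (n(Z) = (2*Z)*(1 + Z) = 2*Z*(1 + Z))
E(K) = 1
1/(E(n(-10)) + (-447 + 47978)) = 1/(1 + (-447 + 47978)) = 1/(1 + 47531) = 1/47532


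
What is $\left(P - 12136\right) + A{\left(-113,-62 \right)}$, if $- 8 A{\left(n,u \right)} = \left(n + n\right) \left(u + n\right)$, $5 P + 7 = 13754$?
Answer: $- \frac{286607}{20} \approx -14330.0$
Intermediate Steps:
$P = \frac{13747}{5}$ ($P = - \frac{7}{5} + \frac{1}{5} \cdot 13754 = - \frac{7}{5} + \frac{13754}{5} = \frac{13747}{5} \approx 2749.4$)
$A{\left(n,u \right)} = - \frac{n \left(n + u\right)}{4}$ ($A{\left(n,u \right)} = - \frac{\left(n + n\right) \left(u + n\right)}{8} = - \frac{2 n \left(n + u\right)}{8} = - \frac{n \left(n + u\right)}{4}$)
$\left(P - 12136\right) + A{\left(-113,-62 \right)} = \left(\frac{13747}{5} - 12136\right) - - \frac{113 \left(-113 - 62\right)}{4} = - \frac{46933}{5} - \left(- \frac{113}{4}\right) \left(-175\right) = - \frac{46933}{5} - \frac{19775}{4} = - \frac{286607}{20}$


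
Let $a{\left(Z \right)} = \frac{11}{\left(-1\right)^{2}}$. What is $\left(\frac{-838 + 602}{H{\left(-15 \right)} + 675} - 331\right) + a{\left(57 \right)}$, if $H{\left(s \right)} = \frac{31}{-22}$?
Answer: $- \frac{4747272}{14819} \approx -320.35$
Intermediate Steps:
$H{\left(s \right)} = - \frac{31}{22}$ ($H{\left(s \right)} = 31 \left(- \frac{1}{22}\right) = - \frac{31}{22}$)
$a{\left(Z \right)} = 11$ ($a{\left(Z \right)} = \frac{11}{1} = 11 \cdot 1 = 11$)
$\left(\frac{-838 + 602}{H{\left(-15 \right)} + 675} - 331\right) + a{\left(57 \right)} = \left(\frac{-838 + 602}{- \frac{31}{22} + 675} - 331\right) + 11 = \left(- \frac{236}{\frac{14819}{22}} - 331\right) + 11 = \left(\left(-236\right) \frac{22}{14819} - 331\right) + 11 = \left(- \frac{5192}{14819} - 331\right) + 11 = - \frac{4910281}{14819} + 11 = - \frac{4747272}{14819}$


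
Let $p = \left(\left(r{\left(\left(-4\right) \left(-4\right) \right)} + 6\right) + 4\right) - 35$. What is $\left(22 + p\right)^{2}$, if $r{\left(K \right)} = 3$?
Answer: $0$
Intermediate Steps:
$p = -22$ ($p = \left(\left(3 + 6\right) + 4\right) - 35 = \left(9 + 4\right) - 35 = 13 - 35 = -22$)
$\left(22 + p\right)^{2} = \left(22 - 22\right)^{2} = 0^{2} = 0$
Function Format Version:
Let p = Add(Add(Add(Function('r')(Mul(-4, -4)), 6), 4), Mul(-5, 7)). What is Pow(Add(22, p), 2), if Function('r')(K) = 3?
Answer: 0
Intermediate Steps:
p = -22 (p = Add(Add(Add(3, 6), 4), Mul(-5, 7)) = Add(Add(9, 4), -35) = Add(13, -35) = -22)
Pow(Add(22, p), 2) = Pow(Add(22, -22), 2) = Pow(0, 2) = 0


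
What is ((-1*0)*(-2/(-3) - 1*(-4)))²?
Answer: 0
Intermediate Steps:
((-1*0)*(-2/(-3) - 1*(-4)))² = (0*(-2*(-⅓) + 4))² = (0*(⅔ + 4))² = (0*(14/3))² = 0² = 0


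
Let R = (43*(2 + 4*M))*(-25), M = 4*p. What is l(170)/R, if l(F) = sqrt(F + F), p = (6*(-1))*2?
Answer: sqrt(85)/102125 ≈ 9.0277e-5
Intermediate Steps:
p = -12 (p = -6*2 = -12)
l(F) = sqrt(2)*sqrt(F) (l(F) = sqrt(2*F) = sqrt(2)*sqrt(F))
M = -48 (M = 4*(-12) = -48)
R = 204250 (R = (43*(2 + 4*(-48)))*(-25) = (43*(2 - 192))*(-25) = (43*(-190))*(-25) = -8170*(-25) = 204250)
l(170)/R = (sqrt(2)*sqrt(170))/204250 = (2*sqrt(85))*(1/204250) = sqrt(85)/102125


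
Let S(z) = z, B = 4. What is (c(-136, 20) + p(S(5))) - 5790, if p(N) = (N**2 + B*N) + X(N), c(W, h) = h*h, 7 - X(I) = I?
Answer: -5343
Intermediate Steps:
X(I) = 7 - I
c(W, h) = h**2
p(N) = 7 + N**2 + 3*N (p(N) = (N**2 + 4*N) + (7 - N) = 7 + N**2 + 3*N)
(c(-136, 20) + p(S(5))) - 5790 = (20**2 + (7 + 5**2 + 3*5)) - 5790 = (400 + (7 + 25 + 15)) - 5790 = (400 + 47) - 5790 = 447 - 5790 = -5343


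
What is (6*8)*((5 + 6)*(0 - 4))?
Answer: -2112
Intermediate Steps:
(6*8)*((5 + 6)*(0 - 4)) = 48*(11*(-4)) = 48*(-44) = -2112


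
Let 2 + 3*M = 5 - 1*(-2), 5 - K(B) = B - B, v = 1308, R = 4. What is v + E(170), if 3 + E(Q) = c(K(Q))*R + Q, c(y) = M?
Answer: 4445/3 ≈ 1481.7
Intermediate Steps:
K(B) = 5 (K(B) = 5 - (B - B) = 5 - 1*0 = 5 + 0 = 5)
M = 5/3 (M = -2/3 + (5 - 1*(-2))/3 = -2/3 + (5 + 2)/3 = -2/3 + (1/3)*7 = -2/3 + 7/3 = 5/3 ≈ 1.6667)
c(y) = 5/3
E(Q) = 11/3 + Q (E(Q) = -3 + ((5/3)*4 + Q) = -3 + (20/3 + Q) = 11/3 + Q)
v + E(170) = 1308 + (11/3 + 170) = 1308 + 521/3 = 4445/3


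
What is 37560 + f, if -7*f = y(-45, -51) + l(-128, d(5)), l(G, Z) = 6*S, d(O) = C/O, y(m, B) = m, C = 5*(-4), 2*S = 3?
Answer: 262956/7 ≈ 37565.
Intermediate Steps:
S = 3/2 (S = (½)*3 = 3/2 ≈ 1.5000)
C = -20
d(O) = -20/O
l(G, Z) = 9 (l(G, Z) = 6*(3/2) = 9)
f = 36/7 (f = -(-45 + 9)/7 = -⅐*(-36) = 36/7 ≈ 5.1429)
37560 + f = 37560 + 36/7 = 262956/7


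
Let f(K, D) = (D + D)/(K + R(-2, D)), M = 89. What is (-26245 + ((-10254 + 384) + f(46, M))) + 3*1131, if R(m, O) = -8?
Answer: -621629/19 ≈ -32717.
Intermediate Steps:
f(K, D) = 2*D/(-8 + K) (f(K, D) = (D + D)/(K - 8) = (2*D)/(-8 + K) = 2*D/(-8 + K))
(-26245 + ((-10254 + 384) + f(46, M))) + 3*1131 = (-26245 + ((-10254 + 384) + 2*89/(-8 + 46))) + 3*1131 = (-26245 + (-9870 + 2*89/38)) + 3393 = (-26245 + (-9870 + 2*89*(1/38))) + 3393 = (-26245 + (-9870 + 89/19)) + 3393 = (-26245 - 187441/19) + 3393 = -686096/19 + 3393 = -621629/19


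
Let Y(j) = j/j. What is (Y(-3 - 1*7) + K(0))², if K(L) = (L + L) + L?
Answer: 1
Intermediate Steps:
Y(j) = 1
K(L) = 3*L (K(L) = 2*L + L = 3*L)
(Y(-3 - 1*7) + K(0))² = (1 + 3*0)² = (1 + 0)² = 1² = 1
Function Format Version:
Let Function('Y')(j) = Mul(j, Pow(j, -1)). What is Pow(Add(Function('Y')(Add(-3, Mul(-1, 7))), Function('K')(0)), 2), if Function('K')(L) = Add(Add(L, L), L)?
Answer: 1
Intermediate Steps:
Function('Y')(j) = 1
Function('K')(L) = Mul(3, L) (Function('K')(L) = Add(Mul(2, L), L) = Mul(3, L))
Pow(Add(Function('Y')(Add(-3, Mul(-1, 7))), Function('K')(0)), 2) = Pow(Add(1, Mul(3, 0)), 2) = Pow(Add(1, 0), 2) = Pow(1, 2) = 1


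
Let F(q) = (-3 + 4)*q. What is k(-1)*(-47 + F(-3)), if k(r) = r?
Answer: 50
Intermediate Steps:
F(q) = q (F(q) = 1*q = q)
k(-1)*(-47 + F(-3)) = -(-47 - 3) = -1*(-50) = 50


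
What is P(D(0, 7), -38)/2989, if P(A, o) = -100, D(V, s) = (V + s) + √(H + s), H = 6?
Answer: -100/2989 ≈ -0.033456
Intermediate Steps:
D(V, s) = V + s + √(6 + s) (D(V, s) = (V + s) + √(6 + s) = V + s + √(6 + s))
P(D(0, 7), -38)/2989 = -100/2989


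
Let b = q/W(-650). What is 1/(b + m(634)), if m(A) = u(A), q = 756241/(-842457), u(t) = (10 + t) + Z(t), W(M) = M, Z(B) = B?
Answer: 547597050/699829786141 ≈ 0.00078247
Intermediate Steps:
u(t) = 10 + 2*t (u(t) = (10 + t) + t = 10 + 2*t)
q = -756241/842457 (q = 756241*(-1/842457) = -756241/842457 ≈ -0.89766)
m(A) = 10 + 2*A
b = 756241/547597050 (b = -756241/842457/(-650) = -756241/842457*(-1/650) = 756241/547597050 ≈ 0.0013810)
1/(b + m(634)) = 1/(756241/547597050 + (10 + 2*634)) = 1/(756241/547597050 + (10 + 1268)) = 1/(756241/547597050 + 1278) = 1/(699829786141/547597050) = 547597050/699829786141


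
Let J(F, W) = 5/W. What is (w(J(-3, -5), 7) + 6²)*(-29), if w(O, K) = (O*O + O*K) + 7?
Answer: -1073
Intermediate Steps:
w(O, K) = 7 + O² + K*O (w(O, K) = (O² + K*O) + 7 = 7 + O² + K*O)
(w(J(-3, -5), 7) + 6²)*(-29) = ((7 + (5/(-5))² + 7*(5/(-5))) + 6²)*(-29) = ((7 + (5*(-⅕))² + 7*(5*(-⅕))) + 36)*(-29) = ((7 + (-1)² + 7*(-1)) + 36)*(-29) = ((7 + 1 - 7) + 36)*(-29) = (1 + 36)*(-29) = 37*(-29) = -1073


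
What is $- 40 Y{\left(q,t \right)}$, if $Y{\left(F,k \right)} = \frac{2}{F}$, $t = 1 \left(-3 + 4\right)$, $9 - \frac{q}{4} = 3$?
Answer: $- \frac{10}{3} \approx -3.3333$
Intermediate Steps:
$q = 24$ ($q = 36 - 12 = 24$)
$t = 1$ ($t = 1 \cdot 1 = 1$)
$- 40 Y{\left(q,t \right)} = - 40 \cdot \frac{2}{24} = - 40 \cdot 2 \cdot \frac{1}{24} = \left(-40\right) \frac{1}{12} = - \frac{10}{3}$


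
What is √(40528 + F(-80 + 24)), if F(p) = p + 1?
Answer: 3*√4497 ≈ 201.18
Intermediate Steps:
F(p) = 1 + p
√(40528 + F(-80 + 24)) = √(40528 + (1 + (-80 + 24))) = √(40528 + (1 - 56)) = √(40528 - 55) = √40473 = 3*√4497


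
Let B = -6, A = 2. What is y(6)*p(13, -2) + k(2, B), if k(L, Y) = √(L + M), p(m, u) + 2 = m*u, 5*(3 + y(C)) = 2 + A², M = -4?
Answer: 252/5 + I*√2 ≈ 50.4 + 1.4142*I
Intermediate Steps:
y(C) = -9/5 (y(C) = -3 + (2 + 2²)/5 = -3 + (2 + 4)/5 = -3 + (⅕)*6 = -3 + 6/5 = -9/5)
p(m, u) = -2 + m*u
k(L, Y) = √(-4 + L) (k(L, Y) = √(L - 4) = √(-4 + L))
y(6)*p(13, -2) + k(2, B) = -9*(-2 + 13*(-2))/5 + √(-4 + 2) = -9*(-2 - 26)/5 + √(-2) = -9/5*(-28) + I*√2 = 252/5 + I*√2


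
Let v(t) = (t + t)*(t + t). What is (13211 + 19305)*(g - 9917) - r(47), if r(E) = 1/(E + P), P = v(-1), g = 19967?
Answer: 16666075799/51 ≈ 3.2679e+8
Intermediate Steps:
v(t) = 4*t² (v(t) = (2*t)*(2*t) = 4*t²)
P = 4 (P = 4*(-1)² = 4*1 = 4)
r(E) = 1/(4 + E) (r(E) = 1/(E + 4) = 1/(4 + E))
(13211 + 19305)*(g - 9917) - r(47) = (13211 + 19305)*(19967 - 9917) - 1/(4 + 47) = 32516*10050 - 1/51 = 326785800 - 1*1/51 = 326785800 - 1/51 = 16666075799/51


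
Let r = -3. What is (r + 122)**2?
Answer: 14161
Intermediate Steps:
(r + 122)**2 = (-3 + 122)**2 = 119**2 = 14161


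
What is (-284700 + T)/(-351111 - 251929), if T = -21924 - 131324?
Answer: 109487/150760 ≈ 0.72623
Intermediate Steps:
T = -153248
(-284700 + T)/(-351111 - 251929) = (-284700 - 153248)/(-351111 - 251929) = -437948/(-603040) = -437948*(-1/603040) = 109487/150760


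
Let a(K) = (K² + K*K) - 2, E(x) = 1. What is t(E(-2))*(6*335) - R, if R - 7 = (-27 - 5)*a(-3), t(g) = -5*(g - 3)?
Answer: 20605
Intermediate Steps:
a(K) = -2 + 2*K² (a(K) = (K² + K²) - 2 = 2*K² - 2 = -2 + 2*K²)
t(g) = 15 - 5*g (t(g) = -5*(-3 + g) = 15 - 5*g)
R = -505 (R = 7 + (-27 - 5)*(-2 + 2*(-3)²) = 7 - 32*(-2 + 2*9) = 7 - 32*(-2 + 18) = 7 - 32*16 = 7 - 512 = -505)
t(E(-2))*(6*335) - R = (15 - 5*1)*(6*335) - 1*(-505) = (15 - 5)*2010 + 505 = 10*2010 + 505 = 20100 + 505 = 20605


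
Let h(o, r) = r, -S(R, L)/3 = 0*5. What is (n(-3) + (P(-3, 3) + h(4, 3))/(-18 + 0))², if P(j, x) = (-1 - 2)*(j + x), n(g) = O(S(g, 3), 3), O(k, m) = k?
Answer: 1/36 ≈ 0.027778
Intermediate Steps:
S(R, L) = 0 (S(R, L) = -0*5 = -3*0 = 0)
n(g) = 0
P(j, x) = -3*j - 3*x (P(j, x) = -3*(j + x) = -3*j - 3*x)
(n(-3) + (P(-3, 3) + h(4, 3))/(-18 + 0))² = (0 + ((-3*(-3) - 3*3) + 3)/(-18 + 0))² = (0 + ((9 - 9) + 3)/(-18))² = (0 + (0 + 3)*(-1/18))² = (0 + 3*(-1/18))² = (0 - ⅙)² = (-⅙)² = 1/36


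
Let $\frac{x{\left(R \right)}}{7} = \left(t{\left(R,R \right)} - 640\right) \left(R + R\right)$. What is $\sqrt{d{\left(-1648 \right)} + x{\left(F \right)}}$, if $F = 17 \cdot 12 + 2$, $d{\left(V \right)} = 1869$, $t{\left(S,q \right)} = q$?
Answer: $i \sqrt{1249787} \approx 1117.9 i$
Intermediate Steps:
$F = 206$ ($F = 204 + 2 = 206$)
$x{\left(R \right)} = 14 R \left(-640 + R\right)$ ($x{\left(R \right)} = 7 \left(R - 640\right) \left(R + R\right) = 7 \left(-640 + R\right) 2 R = 7 \cdot 2 R \left(-640 + R\right) = 14 R \left(-640 + R\right)$)
$\sqrt{d{\left(-1648 \right)} + x{\left(F \right)}} = \sqrt{1869 + 14 \cdot 206 \left(-640 + 206\right)} = \sqrt{1869 + 14 \cdot 206 \left(-434\right)} = \sqrt{1869 - 1251656} = \sqrt{-1249787} = i \sqrt{1249787}$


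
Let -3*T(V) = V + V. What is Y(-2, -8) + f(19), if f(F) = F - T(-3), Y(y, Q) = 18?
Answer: 35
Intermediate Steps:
T(V) = -2*V/3 (T(V) = -(V + V)/3 = -2*V/3)
f(F) = -2 + F (f(F) = F - (-2)*(-3)/3 = F - 1*2 = F - 2 = -2 + F)
Y(-2, -8) + f(19) = 18 + (-2 + 19) = 18 + 17 = 35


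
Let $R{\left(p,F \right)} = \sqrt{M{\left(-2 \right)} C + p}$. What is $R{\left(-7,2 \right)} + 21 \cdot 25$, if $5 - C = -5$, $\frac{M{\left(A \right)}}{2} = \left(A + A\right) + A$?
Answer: $525 + i \sqrt{127} \approx 525.0 + 11.269 i$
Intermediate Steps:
$M{\left(A \right)} = 6 A$ ($M{\left(A \right)} = 2 \left(\left(A + A\right) + A\right) = 2 \left(2 A + A\right) = 2 \cdot 3 A = 6 A$)
$C = 10$ ($C = 5 - -5 = 5 + 5 = 10$)
$R{\left(p,F \right)} = \sqrt{-120 + p}$ ($R{\left(p,F \right)} = \sqrt{6 \left(-2\right) 10 + p} = \sqrt{\left(-12\right) 10 + p} = \sqrt{-120 + p}$)
$R{\left(-7,2 \right)} + 21 \cdot 25 = \sqrt{-120 - 7} + 21 \cdot 25 = \sqrt{-127} + 525 = i \sqrt{127} + 525 = 525 + i \sqrt{127}$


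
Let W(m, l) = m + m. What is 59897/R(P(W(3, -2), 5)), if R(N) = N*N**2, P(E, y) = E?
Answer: 59897/216 ≈ 277.30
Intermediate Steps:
W(m, l) = 2*m
R(N) = N**3
59897/R(P(W(3, -2), 5)) = 59897/((2*3)**3) = 59897/(6**3) = 59897/216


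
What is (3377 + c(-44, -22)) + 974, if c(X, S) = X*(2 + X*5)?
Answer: 13943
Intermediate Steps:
c(X, S) = X*(2 + 5*X)
(3377 + c(-44, -22)) + 974 = (3377 - 44*(2 + 5*(-44))) + 974 = (3377 - 44*(2 - 220)) + 974 = (3377 - 44*(-218)) + 974 = (3377 + 9592) + 974 = 12969 + 974 = 13943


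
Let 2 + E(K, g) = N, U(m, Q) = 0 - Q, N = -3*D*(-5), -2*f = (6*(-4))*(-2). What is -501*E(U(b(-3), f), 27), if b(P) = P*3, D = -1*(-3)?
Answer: -21543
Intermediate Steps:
D = 3
b(P) = 3*P
f = -24 (f = -6*(-4)*(-2)/2 = -(-12)*(-2) = -1/2*48 = -24)
N = 45 (N = -3*3*(-5) = -9*(-5) = 45)
U(m, Q) = -Q
E(K, g) = 43 (E(K, g) = -2 + 45 = 43)
-501*E(U(b(-3), f), 27) = -501*43 = -21543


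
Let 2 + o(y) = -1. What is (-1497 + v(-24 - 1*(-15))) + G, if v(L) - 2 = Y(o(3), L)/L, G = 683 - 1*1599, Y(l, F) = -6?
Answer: -7231/3 ≈ -2410.3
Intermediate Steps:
o(y) = -3 (o(y) = -2 - 1 = -3)
G = -916 (G = 683 - 1599 = -916)
v(L) = 2 - 6/L
(-1497 + v(-24 - 1*(-15))) + G = (-1497 + (2 - 6/(-24 - 1*(-15)))) - 916 = (-1497 + (2 - 6/(-24 + 15))) - 916 = (-1497 + (2 - 6/(-9))) - 916 = (-1497 + (2 - 6*(-⅑))) - 916 = (-1497 + (2 + ⅔)) - 916 = (-1497 + 8/3) - 916 = -4483/3 - 916 = -7231/3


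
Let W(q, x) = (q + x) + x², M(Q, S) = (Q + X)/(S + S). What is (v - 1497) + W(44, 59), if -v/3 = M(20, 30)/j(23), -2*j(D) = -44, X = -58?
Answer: 459159/220 ≈ 2087.1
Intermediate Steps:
j(D) = 22 (j(D) = -½*(-44) = 22)
M(Q, S) = (-58 + Q)/(2*S) (M(Q, S) = (Q - 58)/(S + S) = (-58 + Q)/((2*S)) = (-58 + Q)*(1/(2*S)) = (-58 + Q)/(2*S))
W(q, x) = q + x + x²
v = 19/220 (v = -3*(½)*(-58 + 20)/30/22 = -3*(½)*(1/30)*(-38)/22 = -(-19)/(10*22) = -3*(-19/660) = 19/220 ≈ 0.086364)
(v - 1497) + W(44, 59) = (19/220 - 1497) + (44 + 59 + 59²) = -329321/220 + (44 + 59 + 3481) = -329321/220 + 3584 = 459159/220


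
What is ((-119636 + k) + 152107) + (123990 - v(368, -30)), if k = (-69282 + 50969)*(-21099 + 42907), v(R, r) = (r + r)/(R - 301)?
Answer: -26747300621/67 ≈ -3.9921e+8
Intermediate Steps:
v(R, r) = 2*r/(-301 + R) (v(R, r) = (2*r)/(-301 + R) = 2*r/(-301 + R))
k = -399369904 (k = -18313*21808 = -399369904)
((-119636 + k) + 152107) + (123990 - v(368, -30)) = ((-119636 - 399369904) + 152107) + (123990 - 2*(-30)/(-301 + 368)) = (-399489540 + 152107) + (123990 - 2*(-30)/67) = -399337433 + (123990 - 2*(-30)/67) = -399337433 + (123990 - 1*(-60/67)) = -399337433 + (123990 + 60/67) = -399337433 + 8307390/67 = -26747300621/67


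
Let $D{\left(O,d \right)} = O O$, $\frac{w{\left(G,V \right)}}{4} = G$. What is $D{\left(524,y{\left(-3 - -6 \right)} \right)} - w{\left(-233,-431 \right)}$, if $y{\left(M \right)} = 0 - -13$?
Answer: $275508$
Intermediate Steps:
$w{\left(G,V \right)} = 4 G$
$y{\left(M \right)} = 13$ ($y{\left(M \right)} = 0 + 13 = 13$)
$D{\left(O,d \right)} = O^{2}$
$D{\left(524,y{\left(-3 - -6 \right)} \right)} - w{\left(-233,-431 \right)} = 524^{2} - 4 \left(-233\right) = 274576 - -932 = 274576 + 932 = 275508$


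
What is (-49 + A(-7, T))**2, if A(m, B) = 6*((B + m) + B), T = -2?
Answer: 13225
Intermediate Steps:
A(m, B) = 6*m + 12*B (A(m, B) = 6*(m + 2*B) = 6*m + 12*B)
(-49 + A(-7, T))**2 = (-49 + (6*(-7) + 12*(-2)))**2 = (-49 + (-42 - 24))**2 = (-49 - 66)**2 = (-115)**2 = 13225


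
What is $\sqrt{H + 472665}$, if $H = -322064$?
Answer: $\sqrt{150601} \approx 388.07$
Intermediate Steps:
$\sqrt{H + 472665} = \sqrt{-322064 + 472665} = \sqrt{150601}$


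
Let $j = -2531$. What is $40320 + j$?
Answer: $37789$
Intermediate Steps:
$40320 + j = 40320 - 2531 = 37789$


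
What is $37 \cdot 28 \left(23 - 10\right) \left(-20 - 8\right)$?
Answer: $-377104$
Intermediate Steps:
$37 \cdot 28 \left(23 - 10\right) \left(-20 - 8\right) = 1036 \cdot 13 \left(-28\right) = 1036 \left(-364\right) = -377104$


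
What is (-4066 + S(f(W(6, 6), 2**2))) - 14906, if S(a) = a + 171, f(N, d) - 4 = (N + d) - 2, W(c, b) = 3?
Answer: -18792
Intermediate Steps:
f(N, d) = 2 + N + d (f(N, d) = 4 + ((N + d) - 2) = 4 + (-2 + N + d) = 2 + N + d)
S(a) = 171 + a
(-4066 + S(f(W(6, 6), 2**2))) - 14906 = (-4066 + (171 + (2 + 3 + 2**2))) - 14906 = (-4066 + (171 + (2 + 3 + 4))) - 14906 = (-4066 + (171 + 9)) - 14906 = (-4066 + 180) - 14906 = -3886 - 14906 = -18792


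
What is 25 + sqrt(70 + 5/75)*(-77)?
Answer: 25 - 77*sqrt(15765)/15 ≈ -619.54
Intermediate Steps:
25 + sqrt(70 + 5/75)*(-77) = 25 + sqrt(70 + 5*(1/75))*(-77) = 25 + sqrt(70 + 1/15)*(-77) = 25 + sqrt(1051/15)*(-77) = 25 + (sqrt(15765)/15)*(-77) = 25 - 77*sqrt(15765)/15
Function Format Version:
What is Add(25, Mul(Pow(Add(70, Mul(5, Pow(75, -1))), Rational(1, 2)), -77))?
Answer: Add(25, Mul(Rational(-77, 15), Pow(15765, Rational(1, 2)))) ≈ -619.54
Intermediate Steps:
Add(25, Mul(Pow(Add(70, Mul(5, Pow(75, -1))), Rational(1, 2)), -77)) = Add(25, Mul(Pow(Add(70, Mul(5, Rational(1, 75))), Rational(1, 2)), -77)) = Add(25, Mul(Pow(Add(70, Rational(1, 15)), Rational(1, 2)), -77)) = Add(25, Mul(Pow(Rational(1051, 15), Rational(1, 2)), -77)) = Add(25, Mul(Mul(Rational(1, 15), Pow(15765, Rational(1, 2))), -77)) = Add(25, Mul(Rational(-77, 15), Pow(15765, Rational(1, 2))))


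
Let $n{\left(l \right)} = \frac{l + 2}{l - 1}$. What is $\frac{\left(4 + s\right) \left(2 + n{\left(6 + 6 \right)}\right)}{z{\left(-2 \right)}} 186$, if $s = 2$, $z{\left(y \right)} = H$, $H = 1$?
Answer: $\frac{40176}{11} \approx 3652.4$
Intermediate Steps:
$n{\left(l \right)} = \frac{2 + l}{-1 + l}$
$z{\left(y \right)} = 1$
$\frac{\left(4 + s\right) \left(2 + n{\left(6 + 6 \right)}\right)}{z{\left(-2 \right)}} 186 = \frac{\left(4 + 2\right) \left(2 + \frac{2 + \left(6 + 6\right)}{-1 + \left(6 + 6\right)}\right)}{1} \cdot 186 = 6 \left(2 + \frac{2 + 12}{-1 + 12}\right) 1 \cdot 186 = 6 \left(2 + \frac{1}{11} \cdot 14\right) 1 \cdot 186 = 6 \left(2 + \frac{14}{11}\right) 1 \cdot 186 = 6 \cdot \frac{36}{11} \cdot 1 \cdot 186 = \frac{216}{11} \cdot 1 \cdot 186 = \frac{216}{11} \cdot 186 = \frac{40176}{11}$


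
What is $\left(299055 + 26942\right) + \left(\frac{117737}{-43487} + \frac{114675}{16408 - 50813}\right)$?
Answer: $\frac{97547594097217}{299234047} \approx 3.2599 \cdot 10^{5}$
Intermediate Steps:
$\left(299055 + 26942\right) + \left(\frac{117737}{-43487} + \frac{114675}{16408 - 50813}\right) = 325997 + \left(117737 \left(- \frac{1}{43487}\right) + \frac{114675}{-34405}\right) = 325997 + \left(- \frac{117737}{43487} + 114675 \left(- \frac{1}{34405}\right)\right) = 325997 - \frac{1807522642}{299234047} = \frac{97547594097217}{299234047}$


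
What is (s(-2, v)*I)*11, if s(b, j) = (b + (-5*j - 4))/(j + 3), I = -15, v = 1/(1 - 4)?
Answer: 2145/8 ≈ 268.13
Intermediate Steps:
v = -1/3 (v = 1/(-3) = -1/3 ≈ -0.33333)
s(b, j) = (-4 + b - 5*j)/(3 + j) (s(b, j) = (b + (-4 - 5*j))/(3 + j) = (-4 + b - 5*j)/(3 + j))
(s(-2, v)*I)*11 = (((-4 - 2 - 5*(-1/3))/(3 - 1/3))*(-15))*11 = (((-4 - 2 + 5/3)/(8/3))*(-15))*11 = (((3/8)*(-13/3))*(-15))*11 = -13/8*(-15)*11 = (195/8)*11 = 2145/8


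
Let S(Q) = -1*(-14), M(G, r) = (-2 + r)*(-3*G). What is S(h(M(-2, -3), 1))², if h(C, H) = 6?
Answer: 196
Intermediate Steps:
M(G, r) = -3*G*(-2 + r)
S(Q) = 14
S(h(M(-2, -3), 1))² = 14² = 196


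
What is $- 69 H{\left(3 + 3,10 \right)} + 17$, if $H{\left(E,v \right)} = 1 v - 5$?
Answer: $-328$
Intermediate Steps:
$H{\left(E,v \right)} = -5 + v$ ($H{\left(E,v \right)} = v - 5 = -5 + v$)
$- 69 H{\left(3 + 3,10 \right)} + 17 = - 69 \left(-5 + 10\right) + 17 = \left(-69\right) 5 + 17 = -345 + 17 = -328$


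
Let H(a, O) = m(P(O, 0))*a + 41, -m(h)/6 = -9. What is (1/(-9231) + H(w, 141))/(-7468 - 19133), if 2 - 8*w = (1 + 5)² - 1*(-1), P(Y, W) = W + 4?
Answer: 7209415/982215324 ≈ 0.0073400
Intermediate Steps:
P(Y, W) = 4 + W
m(h) = 54 (m(h) = -6*(-9) = 54)
w = -35/8 (w = ¼ - ((1 + 5)² - 1*(-1))/8 = ¼ - (6² + 1)/8 = ¼ - (36 + 1)/8 = ¼ - ⅛*37 = ¼ - 37/8 = -35/8 ≈ -4.3750)
H(a, O) = 41 + 54*a (H(a, O) = 54*a + 41 = 41 + 54*a)
(1/(-9231) + H(w, 141))/(-7468 - 19133) = (1/(-9231) + (41 + 54*(-35/8)))/(-7468 - 19133) = (-1/9231 + (41 - 945/4))/(-26601) = (-1/9231 - 781/4)*(-1/26601) = -7209415/36924*(-1/26601) = 7209415/982215324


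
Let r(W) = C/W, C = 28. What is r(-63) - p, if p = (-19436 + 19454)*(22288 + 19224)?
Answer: -6724948/9 ≈ -7.4722e+5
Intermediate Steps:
p = 747216 (p = 18*41512 = 747216)
r(W) = 28/W
r(-63) - p = 28/(-63) - 1*747216 = 28*(-1/63) - 747216 = -4/9 - 747216 = -6724948/9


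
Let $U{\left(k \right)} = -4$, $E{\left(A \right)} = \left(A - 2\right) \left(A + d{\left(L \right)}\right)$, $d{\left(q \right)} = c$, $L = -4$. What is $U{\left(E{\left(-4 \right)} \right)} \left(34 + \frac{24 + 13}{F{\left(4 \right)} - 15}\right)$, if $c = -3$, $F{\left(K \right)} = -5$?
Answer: $- \frac{643}{5} \approx -128.6$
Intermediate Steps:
$d{\left(q \right)} = -3$
$E{\left(A \right)} = \left(-3 + A\right) \left(-2 + A\right)$ ($E{\left(A \right)} = \left(A - 2\right) \left(A - 3\right) = \left(-2 + A\right) \left(-3 + A\right) = \left(-3 + A\right) \left(-2 + A\right)$)
$U{\left(E{\left(-4 \right)} \right)} \left(34 + \frac{24 + 13}{F{\left(4 \right)} - 15}\right) = - 4 \left(34 + \frac{24 + 13}{-5 - 15}\right) = - 4 \left(34 + \frac{37}{-20}\right) = - 4 \left(34 + 37 \left(- \frac{1}{20}\right)\right) = - 4 \left(34 - \frac{37}{20}\right) = \left(-4\right) \frac{643}{20} = - \frac{643}{5}$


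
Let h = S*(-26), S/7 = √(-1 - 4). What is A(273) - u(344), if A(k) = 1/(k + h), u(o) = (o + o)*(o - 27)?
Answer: -575555341/2639 + 2*I*√5/2639 ≈ -2.181e+5 + 0.0016946*I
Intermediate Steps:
S = 7*I*√5 (S = 7*√(-1 - 4) = 7*√(-5) = 7*(I*√5) = 7*I*√5 ≈ 15.652*I)
h = -182*I*√5 (h = (7*I*√5)*(-26) = -182*I*√5 ≈ -406.96*I)
u(o) = 2*o*(-27 + o) (u(o) = (2*o)*(-27 + o) = 2*o*(-27 + o))
A(k) = 1/(k - 182*I*√5)
A(273) - u(344) = 1/(273 - 182*I*√5) - 2*344*(-27 + 344) = 1/(273 - 182*I*√5) - 2*344*317 = 1/(273 - 182*I*√5) - 1*218096 = 1/(273 - 182*I*√5) - 218096 = -218096 + 1/(273 - 182*I*√5)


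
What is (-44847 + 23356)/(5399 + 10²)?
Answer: -21491/5499 ≈ -3.9082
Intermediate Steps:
(-44847 + 23356)/(5399 + 10²) = -21491/(5399 + 100) = -21491/5499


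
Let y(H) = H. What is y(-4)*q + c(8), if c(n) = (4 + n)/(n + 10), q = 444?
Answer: -5326/3 ≈ -1775.3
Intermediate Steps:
c(n) = (4 + n)/(10 + n)
y(-4)*q + c(8) = -4*444 + (4 + 8)/(10 + 8) = -1776 + 12/18 = -1776 + (1/18)*12 = -1776 + ⅔ = -5326/3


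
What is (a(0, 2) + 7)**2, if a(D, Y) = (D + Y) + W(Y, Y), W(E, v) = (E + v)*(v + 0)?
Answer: 289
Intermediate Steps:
W(E, v) = v*(E + v) (W(E, v) = (E + v)*v = v*(E + v))
a(D, Y) = D + Y + 2*Y**2 (a(D, Y) = (D + Y) + Y*(Y + Y) = (D + Y) + Y*(2*Y) = (D + Y) + 2*Y**2 = D + Y + 2*Y**2)
(a(0, 2) + 7)**2 = ((0 + 2 + 2*2**2) + 7)**2 = ((0 + 2 + 2*4) + 7)**2 = ((0 + 2 + 8) + 7)**2 = (10 + 7)**2 = 17**2 = 289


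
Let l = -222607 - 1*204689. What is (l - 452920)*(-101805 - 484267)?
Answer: 515869951552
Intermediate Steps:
l = -427296 (l = -222607 - 204689 = -427296)
(l - 452920)*(-101805 - 484267) = (-427296 - 452920)*(-101805 - 484267) = -880216*(-586072) = 515869951552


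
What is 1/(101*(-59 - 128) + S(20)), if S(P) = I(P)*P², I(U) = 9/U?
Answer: -1/18707 ≈ -5.3456e-5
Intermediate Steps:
S(P) = 9*P (S(P) = (9/P)*P² = 9*P)
1/(101*(-59 - 128) + S(20)) = 1/(101*(-59 - 128) + 9*20) = 1/(101*(-187) + 180) = 1/(-18887 + 180) = 1/(-18707) = -1/18707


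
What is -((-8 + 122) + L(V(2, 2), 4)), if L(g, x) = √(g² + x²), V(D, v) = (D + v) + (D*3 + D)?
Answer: -114 - 4*√10 ≈ -126.65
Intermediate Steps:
V(D, v) = v + 5*D (V(D, v) = (D + v) + (3*D + D) = (D + v) + 4*D = v + 5*D)
-((-8 + 122) + L(V(2, 2), 4)) = -((-8 + 122) + √((2 + 5*2)² + 4²)) = -(114 + √((2 + 10)² + 16)) = -(114 + √(12² + 16)) = -(114 + √(144 + 16)) = -(114 + √160) = -(114 + 4*√10) = -114 - 4*√10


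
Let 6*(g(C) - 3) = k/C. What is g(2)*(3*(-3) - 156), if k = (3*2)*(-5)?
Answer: -165/2 ≈ -82.500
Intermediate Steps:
k = -30 (k = 6*(-5) = -30)
g(C) = 3 - 5/C (g(C) = 3 + (-30/C)/6 = 3 - 5/C)
g(2)*(3*(-3) - 156) = (3 - 5/2)*(3*(-3) - 156) = (3 - 5*½)*(-9 - 156) = (3 - 5/2)*(-165) = (½)*(-165) = -165/2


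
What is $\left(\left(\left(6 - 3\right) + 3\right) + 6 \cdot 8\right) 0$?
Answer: $0$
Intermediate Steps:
$\left(\left(\left(6 - 3\right) + 3\right) + 6 \cdot 8\right) 0 = \left(\left(3 + 3\right) + 48\right) 0 = \left(6 + 48\right) 0 = 54 \cdot 0 = 0$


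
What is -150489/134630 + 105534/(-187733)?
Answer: -3266137989/1944191830 ≈ -1.6799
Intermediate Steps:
-150489/134630 + 105534/(-187733) = -150489*1/134630 + 105534*(-1/187733) = -150489/134630 - 8118/14441 = -3266137989/1944191830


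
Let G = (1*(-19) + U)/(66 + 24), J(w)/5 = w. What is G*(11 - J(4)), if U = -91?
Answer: 11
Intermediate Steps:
J(w) = 5*w
G = -11/9 (G = (1*(-19) - 91)/(66 + 24) = (-19 - 91)/90 = -110*1/90 = -11/9 ≈ -1.2222)
G*(11 - J(4)) = -11*(11 - 5*4)/9 = -11*(11 - 1*20)/9 = -11*(11 - 20)/9 = -11/9*(-9) = 11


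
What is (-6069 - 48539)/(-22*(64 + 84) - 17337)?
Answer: 54608/20593 ≈ 2.6518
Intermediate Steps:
(-6069 - 48539)/(-22*(64 + 84) - 17337) = -54608/(-22*148 - 17337) = -54608/(-3256 - 17337) = -54608/(-20593) = -54608*(-1/20593) = 54608/20593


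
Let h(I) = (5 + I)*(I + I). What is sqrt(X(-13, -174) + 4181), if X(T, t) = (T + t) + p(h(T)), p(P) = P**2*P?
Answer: sqrt(9002906) ≈ 3000.5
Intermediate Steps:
h(I) = 2*I*(5 + I) (h(I) = (5 + I)*(2*I) = 2*I*(5 + I))
p(P) = P**3
X(T, t) = T + t + 8*T**3*(5 + T)**3 (X(T, t) = (T + t) + (2*T*(5 + T))**3 = (T + t) + 8*T**3*(5 + T)**3 = T + t + 8*T**3*(5 + T)**3)
sqrt(X(-13, -174) + 4181) = sqrt((-13 - 174 + 8*(-13)**3*(5 - 13)**3) + 4181) = sqrt((-13 - 174 + 8*(-2197)*(-8)**3) + 4181) = sqrt((-13 - 174 + 8*(-2197)*(-512)) + 4181) = sqrt((-13 - 174 + 8998912) + 4181) = sqrt(8998725 + 4181) = sqrt(9002906)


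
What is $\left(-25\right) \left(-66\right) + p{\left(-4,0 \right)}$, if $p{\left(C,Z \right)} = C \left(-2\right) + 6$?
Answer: $1664$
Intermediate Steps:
$p{\left(C,Z \right)} = 6 - 2 C$ ($p{\left(C,Z \right)} = - 2 C + 6 = 6 - 2 C$)
$\left(-25\right) \left(-66\right) + p{\left(-4,0 \right)} = \left(-25\right) \left(-66\right) + \left(6 - -8\right) = 1650 + \left(6 + 8\right) = 1650 + 14 = 1664$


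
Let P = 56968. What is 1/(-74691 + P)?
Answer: -1/17723 ≈ -5.6424e-5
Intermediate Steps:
1/(-74691 + P) = 1/(-74691 + 56968) = 1/(-17723) = -1/17723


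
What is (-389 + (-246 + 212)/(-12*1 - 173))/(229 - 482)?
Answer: 71931/46805 ≈ 1.5368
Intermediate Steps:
(-389 + (-246 + 212)/(-12*1 - 173))/(229 - 482) = (-389 - 34/(-12 - 173))/(-253) = (-389 - 34/(-185))*(-1/253) = (-389 - 34*(-1/185))*(-1/253) = (-389 + 34/185)*(-1/253) = -71931/185*(-1/253) = 71931/46805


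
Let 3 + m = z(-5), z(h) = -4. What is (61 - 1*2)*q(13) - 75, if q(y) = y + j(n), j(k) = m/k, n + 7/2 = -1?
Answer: 7054/9 ≈ 783.78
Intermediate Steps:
m = -7 (m = -3 - 4 = -7)
n = -9/2 (n = -7/2 - 1 = -9/2 ≈ -4.5000)
j(k) = -7/k
q(y) = 14/9 + y (q(y) = y - 7/(-9/2) = y - 7*(-2/9) = y + 14/9 = 14/9 + y)
(61 - 1*2)*q(13) - 75 = (61 - 1*2)*(14/9 + 13) - 75 = (61 - 2)*(131/9) - 75 = 59*(131/9) - 75 = 7729/9 - 75 = 7054/9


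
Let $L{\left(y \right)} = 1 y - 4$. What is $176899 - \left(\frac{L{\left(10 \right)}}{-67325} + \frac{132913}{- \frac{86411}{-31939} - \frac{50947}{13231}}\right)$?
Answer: $\frac{9544469375691866877}{32578048558900} \approx 2.9297 \cdot 10^{5}$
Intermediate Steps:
$L{\left(y \right)} = -4 + y$ ($L{\left(y \right)} = y - 4 = -4 + y$)
$176899 - \left(\frac{L{\left(10 \right)}}{-67325} + \frac{132913}{- \frac{86411}{-31939} - \frac{50947}{13231}}\right) = 176899 - \left(\frac{-4 + 10}{-67325} + \frac{132913}{- \frac{86411}{-31939} - \frac{50947}{13231}}\right) = 176899 - \left(6 \left(- \frac{1}{67325}\right) + \frac{132913}{\left(-86411\right) \left(- \frac{1}{31939}\right) - \frac{50947}{13231}}\right) = 176899 - \left(- \frac{6}{67325} + \frac{132913}{\frac{86411}{31939} - \frac{50947}{13231}}\right) = 176899 - \left(- \frac{6}{67325} + \frac{132913}{- \frac{483892292}{422584909}}\right) = 176899 - \left(- \frac{6}{67325} + 132913 \left(- \frac{422584909}{483892292}\right)\right) = 176899 - \left(- \frac{6}{67325} - \frac{56167028009917}{483892292}\right) = 176899 - - \frac{3781445163671015777}{32578048558900} = 176899 + \frac{3781445163671015777}{32578048558900} = \frac{9544469375691866877}{32578048558900}$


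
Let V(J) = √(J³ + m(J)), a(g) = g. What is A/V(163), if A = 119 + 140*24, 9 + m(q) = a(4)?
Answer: 3479*√4330742/4330742 ≈ 1.6718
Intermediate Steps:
m(q) = -5 (m(q) = -9 + 4 = -5)
V(J) = √(-5 + J³) (V(J) = √(J³ - 5) = √(-5 + J³))
A = 3479 (A = 119 + 3360 = 3479)
A/V(163) = 3479/(√(-5 + 163³)) = 3479/(√(-5 + 4330747)) = 3479/(√4330742) = 3479*(√4330742/4330742) = 3479*√4330742/4330742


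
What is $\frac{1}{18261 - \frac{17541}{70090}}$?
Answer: $\frac{70090}{1279895949} \approx 5.4762 \cdot 10^{-5}$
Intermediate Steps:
$\frac{1}{18261 - \frac{17541}{70090}} = \frac{1}{\frac{1279895949}{70090}} = \frac{70090}{1279895949}$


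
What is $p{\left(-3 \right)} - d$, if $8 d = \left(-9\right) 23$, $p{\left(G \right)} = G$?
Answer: $\frac{183}{8} \approx 22.875$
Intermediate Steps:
$d = - \frac{207}{8}$ ($d = \frac{\left(-9\right) 23}{8} = \frac{1}{8} \left(-207\right) = - \frac{207}{8} \approx -25.875$)
$p{\left(-3 \right)} - d = -3 - - \frac{207}{8} = -3 + \frac{207}{8} = \frac{183}{8}$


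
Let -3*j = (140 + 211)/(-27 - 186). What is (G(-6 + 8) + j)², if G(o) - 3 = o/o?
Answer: 104329/5041 ≈ 20.696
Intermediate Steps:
j = 39/71 (j = -(140 + 211)/(3*(-27 - 186)) = -117/(-213) = -117*(-1)/213 = -⅓*(-117/71) = 39/71 ≈ 0.54930)
G(o) = 4 (G(o) = 3 + o/o = 3 + 1 = 4)
(G(-6 + 8) + j)² = (4 + 39/71)² = (323/71)² = 104329/5041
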